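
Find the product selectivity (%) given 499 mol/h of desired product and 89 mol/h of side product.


Selectivity = desired / (desired + undesired) * 100
Total products = 499 + 89 = 588 mol/h
S = 499 / 588 * 100
= 0.8486 * 100
= 84.86 %

84.86 %


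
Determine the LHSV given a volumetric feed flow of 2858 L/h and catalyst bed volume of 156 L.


LHSV = volumetric feed rate / catalyst volume
= 2858 L/h / 156 L
= 18.32 h^-1

18.32 h^-1


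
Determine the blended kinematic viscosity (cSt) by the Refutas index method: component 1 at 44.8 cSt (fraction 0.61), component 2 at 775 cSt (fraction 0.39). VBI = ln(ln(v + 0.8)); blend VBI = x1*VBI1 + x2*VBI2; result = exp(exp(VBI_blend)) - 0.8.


Refutas method: VBN_i = 14.534*ln(ln(visc_i + 0.8)) + 10.975, blended linearly by mass fraction; since VBN is linear in VBI_i = ln(ln(visc_i + 0.8)) and the fractions sum to 1, blend VBI directly: visc = exp(exp(VBI_blend)) - 0.8
VBI_1 = ln(ln(44.8 + 0.8)) = 1.34023
VBI_2 = ln(ln(775 + 0.8)) = 1.8952
VBI_blend = 0.61 * 1.34023 + 0.39 * 1.8952 = 1.55667
visc_blend = exp(exp(1.55667)) - 0.8 = 114.0

114.0 cSt


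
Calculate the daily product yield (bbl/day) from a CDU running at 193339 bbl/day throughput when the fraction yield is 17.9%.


Crude throughput = 193339 bbl/day
Fraction yield = 17.9%
yield = throughput * fraction / 100
yield = 193339 * 17.9 / 100 = 34607.681

34607.681 bbl/day


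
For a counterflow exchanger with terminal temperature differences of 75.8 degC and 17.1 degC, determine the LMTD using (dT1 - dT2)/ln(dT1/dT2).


LMTD = (dT1 - dT2) / ln(dT1/dT2)
= (75.8 - 17.1) / ln(75.8 / 17.1) = 58.7 / 1.48902 = 39.42

39.42 degC


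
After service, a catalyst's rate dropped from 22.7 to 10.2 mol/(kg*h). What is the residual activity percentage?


Activity (%) = (rate_used / rate_fresh) * 100
rate_used = 10.2, rate_fresh = 22.7
= (10.2 / 22.7) * 100
= 0.4493 * 100 = 44.93

44.93 %


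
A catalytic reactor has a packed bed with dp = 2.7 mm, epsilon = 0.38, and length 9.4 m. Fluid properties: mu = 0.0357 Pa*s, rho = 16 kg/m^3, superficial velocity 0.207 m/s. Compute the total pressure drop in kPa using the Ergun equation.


dp = 2.7 mm = 0.0027 m
Viscous term = 150*0.0357*0.207*(1-0.38)^2 / (0.0027^2*0.38^3) = 1065210
Inertial term = 1.75*16*0.207^2*(1-0.38) / (0.0027*0.38^3) = 5020.83
dP/L = 1065210 + 5020.83 = 1070230 Pa/m
dP = 1070230 * 9.4 / 1000 = 10060 kPa

10060 kPa


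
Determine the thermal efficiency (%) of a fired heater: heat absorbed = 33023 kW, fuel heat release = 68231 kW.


Furnace efficiency = Q_absorbed / Q_fuel * 100
= 33023 / 68231 * 100 = 48.40

48.40 %


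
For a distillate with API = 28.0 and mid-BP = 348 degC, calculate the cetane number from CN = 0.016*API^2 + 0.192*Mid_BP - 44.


CN = 0.016 * 28.0^2 + 0.192 * 348 - 44
CN = 12.544 + 66.816 - 44 = 35.36

35.36


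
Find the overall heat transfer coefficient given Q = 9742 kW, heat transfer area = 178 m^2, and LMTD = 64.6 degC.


From Q = U*A*LMTD, U = Q / (A * LMTD)
U = 9742 / (178 * 64.6) = 9742 / 11498.8 = 0.8472

0.8472 kW/(m^2*K)


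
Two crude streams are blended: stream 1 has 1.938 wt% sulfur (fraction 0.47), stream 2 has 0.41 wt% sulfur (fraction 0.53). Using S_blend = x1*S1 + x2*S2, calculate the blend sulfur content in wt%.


Linear sulfur blending: S_blend = x1*S1 + x2*S2
Contribution 1: 0.47 * 1.938 = 0.91086 wt%
Contribution 2: 0.53 * 0.41 = 0.2173 wt%
S_blend = 0.91086 + 0.2173 = 1.12816

1.12816 wt%


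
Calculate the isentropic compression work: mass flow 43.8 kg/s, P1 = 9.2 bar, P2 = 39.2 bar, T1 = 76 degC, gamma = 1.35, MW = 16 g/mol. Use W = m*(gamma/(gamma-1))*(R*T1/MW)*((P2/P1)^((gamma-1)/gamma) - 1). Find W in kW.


Isentropic work: W = m*(gamma/(gamma-1))*(R*T1/MW)*((P2/P1)^((gamma-1)/gamma) - 1)
T1 = 76 + 273.15 = 349.15 K
Pressure ratio = 39.2 / 9.2 = 4.26087
Exponent = (1.35 - 1)/1.35 = 0.259259
(P2/P1)^exp - 1 = 4.26087^0.259259 - 1 = 0.45614
W = 43.8 * 1.35 / 0.35 * 8.314 * 349.15 / 16 * 0.45614 = 13980

13980 kW


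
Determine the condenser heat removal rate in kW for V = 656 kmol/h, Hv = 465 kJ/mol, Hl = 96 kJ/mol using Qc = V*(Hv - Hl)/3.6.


Qc = 656 * (465 - 96) / 3.6 = 656 * 369 / 3.6 = 67240

67240 kW


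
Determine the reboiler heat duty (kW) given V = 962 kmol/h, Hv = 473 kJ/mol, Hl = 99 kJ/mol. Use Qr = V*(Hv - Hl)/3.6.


Qr = 962 * (473 - 99) / 3.6 = 962 * 374 / 3.6 = 99940

99940 kW


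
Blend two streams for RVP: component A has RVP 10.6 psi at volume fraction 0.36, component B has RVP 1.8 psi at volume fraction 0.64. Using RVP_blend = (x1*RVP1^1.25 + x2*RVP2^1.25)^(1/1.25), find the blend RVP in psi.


Chevron index: RVP_blend = (sum xi*RVPi^1.25)^(1/1.25)
RVP^1.25 terms: 0.36 * 10.6^1.25 + 0.64 * 1.8^1.25 = 8.21984
RVP_blend = 8.21984^(1/1.25) = 5.394

5.394 psi


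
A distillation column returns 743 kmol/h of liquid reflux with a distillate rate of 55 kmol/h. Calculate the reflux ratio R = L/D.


Reflux ratio definition: R = L / D (liquid returned / distillate withdrawn)
L = 743 kmol/h, D = 55 kmol/h
R = 743 / 55 = 13.51

13.51


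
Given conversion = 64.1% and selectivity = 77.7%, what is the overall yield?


Overall yield = conversion (%) * selectivity (%) / 100
Conversion = 64.1%, Selectivity = 77.7%
Y = 64.1 * 77.7 / 100
= 49.8057 %

49.8057 %


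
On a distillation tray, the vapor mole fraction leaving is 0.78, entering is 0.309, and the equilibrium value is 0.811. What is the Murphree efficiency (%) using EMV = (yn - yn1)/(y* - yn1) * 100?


Murphree vapor efficiency: EMV = (y_n - y_(n-1)) / (y*_n - y_(n-1)) * 100
EMV = (0.78 - 0.309) / (0.811 - 0.309) * 100 = 0.471 / 0.502 * 100 = 93.82

93.82 %


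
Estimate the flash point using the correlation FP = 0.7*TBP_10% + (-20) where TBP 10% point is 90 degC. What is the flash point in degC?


FP = 0.7 * 90 + (-20) = 43

43 degC


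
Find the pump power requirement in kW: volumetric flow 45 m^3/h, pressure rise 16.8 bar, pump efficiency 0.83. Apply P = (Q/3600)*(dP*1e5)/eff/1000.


Q = 45 / 3600 = 0.0125 m^3/s
P = 0.0125 * (16.8 * 1e5) / 0.83 / 1000 = 25.30

25.30 kW


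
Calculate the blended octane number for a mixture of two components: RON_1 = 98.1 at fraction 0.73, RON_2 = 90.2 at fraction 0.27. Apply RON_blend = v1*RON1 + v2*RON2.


Linear blending: RON_blend = sum(vi * RONi)
Contribution 1: 0.73 * 98.1 = 71.613
Contribution 2: 0.27 * 90.2 = 24.354
RON_blend = 71.613 + 24.354 = 95.967

95.967


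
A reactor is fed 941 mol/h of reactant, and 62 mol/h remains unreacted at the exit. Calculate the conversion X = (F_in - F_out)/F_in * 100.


X = (F_in - F_out) / F_in * 100
Moles reacted = 941 - 62 = 879
X = 879 / 941 * 100
= 0.9341 * 100
= 93.41 %

93.41 %


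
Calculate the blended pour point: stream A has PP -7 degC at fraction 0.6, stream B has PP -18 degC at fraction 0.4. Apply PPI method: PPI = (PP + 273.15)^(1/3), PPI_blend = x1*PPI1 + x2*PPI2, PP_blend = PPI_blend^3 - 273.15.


PPI_1 = (-7 + 273.15)^(1/3) = 6.432436
PPI_2 = (-18 + 273.15)^(1/3) = 6.342569
PPI_blend = 0.6 * 6.432436 + 0.4 * 6.342569 = 6.396489
PP_blend = 6.396489^3 - 273.15 = 261.7128 - 273.15 = -11.44

-11.44 degC


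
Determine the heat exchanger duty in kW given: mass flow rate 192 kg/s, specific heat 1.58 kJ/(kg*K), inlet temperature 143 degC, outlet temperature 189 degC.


Q = m_dot * cp * delta_T
delta_T = 189 - 143 = 46 K
Q = 192 * 1.58 * 46
= 303.36 * 46
= 13954.56 kW

13954.56 kW


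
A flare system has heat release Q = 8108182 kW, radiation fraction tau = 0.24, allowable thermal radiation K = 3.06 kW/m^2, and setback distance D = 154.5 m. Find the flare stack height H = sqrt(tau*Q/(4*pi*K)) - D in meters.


tau*Q/(4*pi*K) = 0.24 * 8108182 / (4 * pi * 3.06) = 50606.2
sqrt(50606.2) = 224.958
H = 224.958 - 154.5 = 70.46

70.46 m


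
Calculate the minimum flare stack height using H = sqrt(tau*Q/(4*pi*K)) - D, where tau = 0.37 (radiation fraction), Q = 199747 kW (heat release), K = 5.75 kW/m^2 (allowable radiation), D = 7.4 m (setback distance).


tau*Q/(4*pi*K) = 0.37 * 199747 / (4 * pi * 5.75) = 1022.83
sqrt(1022.83) = 31.9817
H = 31.9817 - 7.4 = 24.58

24.58 m


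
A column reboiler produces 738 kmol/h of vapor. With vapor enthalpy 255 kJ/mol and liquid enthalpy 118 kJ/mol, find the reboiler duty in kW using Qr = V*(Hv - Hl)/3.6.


Qr = 738 * (255 - 118) / 3.6 = 738 * 137 / 3.6 = 28080

28080 kW


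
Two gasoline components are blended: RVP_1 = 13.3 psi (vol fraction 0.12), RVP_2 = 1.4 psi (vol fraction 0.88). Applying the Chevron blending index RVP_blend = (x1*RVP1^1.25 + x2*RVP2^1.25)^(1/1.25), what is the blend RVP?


Chevron index: RVP_blend = (sum xi*RVPi^1.25)^(1/1.25)
RVP^1.25 terms: 0.12 * 13.3^1.25 + 0.88 * 1.4^1.25 = 4.38798
RVP_blend = 4.38798^(1/1.25) = 3.264

3.264 psi


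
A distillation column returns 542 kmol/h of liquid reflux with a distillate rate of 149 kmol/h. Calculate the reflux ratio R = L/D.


Reflux ratio definition: R = L / D (liquid returned / distillate withdrawn)
L = 542 kmol/h, D = 149 kmol/h
R = 542 / 149 = 3.638

3.638


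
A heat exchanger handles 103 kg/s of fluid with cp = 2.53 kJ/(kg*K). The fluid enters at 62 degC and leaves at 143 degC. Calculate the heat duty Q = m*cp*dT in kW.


Q = m_dot * cp * delta_T
delta_T = 143 - 62 = 81 K
Q = 103 * 2.53 * 81
= 260.59 * 81
= 21107.79 kW

21107.79 kW


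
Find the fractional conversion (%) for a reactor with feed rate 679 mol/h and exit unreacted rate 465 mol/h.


X = (F_in - F_out) / F_in * 100
Moles reacted = 679 - 465 = 214
X = 214 / 679 * 100
= 0.3152 * 100
= 31.52 %

31.52 %


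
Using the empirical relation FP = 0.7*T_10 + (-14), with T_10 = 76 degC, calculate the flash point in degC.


FP = 0.7 * 76 + (-14) = 39.2

39.2 degC


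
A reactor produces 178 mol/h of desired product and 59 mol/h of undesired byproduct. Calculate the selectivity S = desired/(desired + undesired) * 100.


Selectivity = desired / (desired + undesired) * 100
Total products = 178 + 59 = 237 mol/h
S = 178 / 237 * 100
= 0.7511 * 100
= 75.11 %

75.11 %


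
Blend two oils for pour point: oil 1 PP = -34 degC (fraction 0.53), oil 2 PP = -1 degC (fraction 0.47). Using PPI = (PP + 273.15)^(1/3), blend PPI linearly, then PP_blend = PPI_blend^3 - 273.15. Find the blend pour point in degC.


PPI_1 = (-34 + 273.15)^(1/3) = 6.20712
PPI_2 = (-1 + 273.15)^(1/3) = 6.480414
PPI_blend = 0.53 * 6.20712 + 0.47 * 6.480414 = 6.335568
PP_blend = 6.335568^3 - 273.15 = 254.306 - 273.15 = -18.84

-18.84 degC


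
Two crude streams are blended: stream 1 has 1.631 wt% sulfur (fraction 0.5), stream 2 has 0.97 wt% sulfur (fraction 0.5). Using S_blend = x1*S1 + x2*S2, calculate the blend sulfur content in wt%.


Linear sulfur blending: S_blend = x1*S1 + x2*S2
Contribution 1: 0.5 * 1.631 = 0.8155 wt%
Contribution 2: 0.5 * 0.97 = 0.485 wt%
S_blend = 0.8155 + 0.485 = 1.3005

1.3005 wt%


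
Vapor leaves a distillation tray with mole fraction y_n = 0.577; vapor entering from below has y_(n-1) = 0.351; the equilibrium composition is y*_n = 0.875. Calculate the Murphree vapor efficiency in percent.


Murphree vapor efficiency: EMV = (y_n - y_(n-1)) / (y*_n - y_(n-1)) * 100
EMV = (0.577 - 0.351) / (0.875 - 0.351) * 100 = 0.226 / 0.524 * 100 = 43.13

43.13 %


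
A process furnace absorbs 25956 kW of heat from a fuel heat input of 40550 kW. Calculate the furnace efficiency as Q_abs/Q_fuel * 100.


Furnace efficiency = Q_absorbed / Q_fuel * 100
= 25956 / 40550 * 100 = 64.01

64.01 %


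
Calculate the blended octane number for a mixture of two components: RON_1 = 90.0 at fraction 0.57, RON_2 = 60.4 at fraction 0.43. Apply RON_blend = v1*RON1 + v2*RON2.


Linear blending: RON_blend = sum(vi * RONi)
Contribution 1: 0.57 * 90.0 = 51.3
Contribution 2: 0.43 * 60.4 = 25.972
RON_blend = 51.3 + 25.972 = 77.272

77.272


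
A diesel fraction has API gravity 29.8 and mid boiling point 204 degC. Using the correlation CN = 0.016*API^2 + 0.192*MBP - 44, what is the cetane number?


CN = 0.016 * 29.8^2 + 0.192 * 204 - 44
CN = 14.20864 + 39.168 - 44 = 9.37664

9.37664


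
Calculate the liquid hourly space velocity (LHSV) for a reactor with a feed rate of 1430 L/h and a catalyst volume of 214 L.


LHSV = volumetric feed rate / catalyst volume
= 1430 L/h / 214 L
= 6.682 h^-1

6.682 h^-1


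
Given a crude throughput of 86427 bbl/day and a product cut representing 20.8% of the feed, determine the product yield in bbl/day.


Crude throughput = 86427 bbl/day
Fraction yield = 20.8%
yield = throughput * fraction / 100
yield = 86427 * 20.8 / 100 = 17976.816

17976.816 bbl/day


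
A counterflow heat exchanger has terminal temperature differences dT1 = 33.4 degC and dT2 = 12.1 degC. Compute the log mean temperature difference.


LMTD = (dT1 - dT2) / ln(dT1/dT2)
= (33.4 - 12.1) / ln(33.4 / 12.1) = 21.3 / 1.01535 = 20.98

20.98 degC


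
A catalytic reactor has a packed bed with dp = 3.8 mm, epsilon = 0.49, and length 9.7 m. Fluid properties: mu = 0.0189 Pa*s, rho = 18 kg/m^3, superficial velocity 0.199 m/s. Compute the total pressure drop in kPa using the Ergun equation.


dp = 3.8 mm = 0.0038 m
Viscous term = 150*0.0189*0.199*(1-0.49)^2 / (0.0038^2*0.49^3) = 86375.6
Inertial term = 1.75*18*0.199^2*(1-0.49) / (0.0038*0.49^3) = 1423.03
dP/L = 86375.6 + 1423.03 = 87798.6 Pa/m
dP = 87798.6 * 9.7 / 1000 = 851.6 kPa

851.6 kPa


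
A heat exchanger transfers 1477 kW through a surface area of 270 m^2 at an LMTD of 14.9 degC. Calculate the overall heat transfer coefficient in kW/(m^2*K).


From Q = U*A*LMTD, U = Q / (A * LMTD)
U = 1477 / (270 * 14.9) = 1477 / 4023 = 0.3671

0.3671 kW/(m^2*K)


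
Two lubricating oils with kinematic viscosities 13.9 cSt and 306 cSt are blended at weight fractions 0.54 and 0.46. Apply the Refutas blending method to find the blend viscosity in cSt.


Refutas method: VBN_i = 14.534*ln(ln(visc_i + 0.8)) + 10.975, blended linearly by mass fraction; since VBN is linear in VBI_i = ln(ln(visc_i + 0.8)) and the fractions sum to 1, blend VBI directly: visc = exp(exp(VBI_blend)) - 0.8
VBI_1 = ln(ln(13.9 + 0.8)) = 0.988741
VBI_2 = ln(ln(306 + 0.8)) = 1.74505
VBI_blend = 0.54 * 0.988741 + 0.46 * 1.74505 = 1.33664
visc_blend = exp(exp(1.33664)) - 0.8 = 44.18

44.18 cSt


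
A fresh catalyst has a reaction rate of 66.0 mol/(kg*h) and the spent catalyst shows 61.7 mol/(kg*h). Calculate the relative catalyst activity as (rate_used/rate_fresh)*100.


Activity (%) = (rate_used / rate_fresh) * 100
rate_used = 61.7, rate_fresh = 66.0
= (61.7 / 66.0) * 100
= 0.9348 * 100 = 93.48

93.48 %


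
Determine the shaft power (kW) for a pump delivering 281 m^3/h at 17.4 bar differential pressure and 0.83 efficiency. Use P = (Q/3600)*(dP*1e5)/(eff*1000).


Q = 281 / 3600 = 0.0780556 m^3/s
P = 0.0780556 * (17.4 * 1e5) / 0.83 / 1000 = 163.6

163.6 kW


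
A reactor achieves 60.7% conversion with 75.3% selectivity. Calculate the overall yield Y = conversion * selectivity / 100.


Overall yield = conversion (%) * selectivity (%) / 100
Conversion = 60.7%, Selectivity = 75.3%
Y = 60.7 * 75.3 / 100
= 45.7071 %

45.7071 %


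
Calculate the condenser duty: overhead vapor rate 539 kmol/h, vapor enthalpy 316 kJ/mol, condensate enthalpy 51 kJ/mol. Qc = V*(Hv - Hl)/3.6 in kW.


Qc = 539 * (316 - 51) / 3.6 = 539 * 265 / 3.6 = 39680

39680 kW


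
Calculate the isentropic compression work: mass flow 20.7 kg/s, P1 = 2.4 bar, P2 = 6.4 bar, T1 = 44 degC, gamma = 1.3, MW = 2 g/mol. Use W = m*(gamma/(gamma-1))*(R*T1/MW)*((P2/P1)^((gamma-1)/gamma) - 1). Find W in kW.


Isentropic work: W = m*(gamma/(gamma-1))*(R*T1/MW)*((P2/P1)^((gamma-1)/gamma) - 1)
T1 = 44 + 273.15 = 317.15 K
Pressure ratio = 6.4 / 2.4 = 2.66667
Exponent = (1.3 - 1)/1.3 = 0.230769
(P2/P1)^exp - 1 = 2.66667^0.230769 - 1 = 0.254009
W = 20.7 * 1.3 / 0.3 * 8.314 * 317.15 / 2 * 0.254009 = 30040

30040 kW


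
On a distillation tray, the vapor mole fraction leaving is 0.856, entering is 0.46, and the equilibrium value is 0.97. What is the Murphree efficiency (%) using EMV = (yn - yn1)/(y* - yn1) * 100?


Murphree vapor efficiency: EMV = (y_n - y_(n-1)) / (y*_n - y_(n-1)) * 100
EMV = (0.856 - 0.46) / (0.97 - 0.46) * 100 = 0.396 / 0.51 * 100 = 77.65

77.65 %


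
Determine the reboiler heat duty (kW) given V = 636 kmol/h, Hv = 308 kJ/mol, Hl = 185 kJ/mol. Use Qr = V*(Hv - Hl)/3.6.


Qr = 636 * (308 - 185) / 3.6 = 636 * 123 / 3.6 = 21730

21730 kW


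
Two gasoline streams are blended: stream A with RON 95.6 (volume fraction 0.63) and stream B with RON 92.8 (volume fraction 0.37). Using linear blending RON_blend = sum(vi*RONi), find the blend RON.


Linear blending: RON_blend = sum(vi * RONi)
Contribution 1: 0.63 * 95.6 = 60.228
Contribution 2: 0.37 * 92.8 = 34.336
RON_blend = 60.228 + 34.336 = 94.564

94.564


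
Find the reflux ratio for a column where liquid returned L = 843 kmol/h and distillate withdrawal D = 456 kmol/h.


Reflux ratio definition: R = L / D (liquid returned / distillate withdrawn)
L = 843 kmol/h, D = 456 kmol/h
R = 843 / 456 = 1.849

1.849


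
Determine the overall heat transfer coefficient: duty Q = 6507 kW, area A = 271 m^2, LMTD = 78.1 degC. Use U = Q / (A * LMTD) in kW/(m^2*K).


From Q = U*A*LMTD, U = Q / (A * LMTD)
U = 6507 / (271 * 78.1) = 6507 / 21165.1 = 0.3074

0.3074 kW/(m^2*K)


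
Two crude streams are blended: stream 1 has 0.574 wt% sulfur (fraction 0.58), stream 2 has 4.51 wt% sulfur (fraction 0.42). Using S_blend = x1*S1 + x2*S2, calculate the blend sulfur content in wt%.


Linear sulfur blending: S_blend = x1*S1 + x2*S2
Contribution 1: 0.58 * 0.574 = 0.33292 wt%
Contribution 2: 0.42 * 4.51 = 1.8942 wt%
S_blend = 0.33292 + 1.8942 = 2.22712

2.22712 wt%


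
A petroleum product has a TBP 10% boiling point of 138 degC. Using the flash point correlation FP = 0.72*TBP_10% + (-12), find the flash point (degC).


FP = 0.72 * 138 + (-12) = 87.36

87.36 degC


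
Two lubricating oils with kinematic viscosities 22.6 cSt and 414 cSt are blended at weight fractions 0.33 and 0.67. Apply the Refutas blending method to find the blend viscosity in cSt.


Refutas method: VBN_i = 14.534*ln(ln(visc_i + 0.8)) + 10.975, blended linearly by mass fraction; since VBN is linear in VBI_i = ln(ln(visc_i + 0.8)) and the fractions sum to 1, blend VBI directly: visc = exp(exp(VBI_blend)) - 0.8
VBI_1 = ln(ln(22.6 + 0.8)) = 1.14827
VBI_2 = ln(ln(414 + 0.8)) = 1.79638
VBI_blend = 0.33 * 1.14827 + 0.67 * 1.79638 = 1.5825
visc_blend = exp(exp(1.5825)) - 0.8 = 129.1

129.1 cSt


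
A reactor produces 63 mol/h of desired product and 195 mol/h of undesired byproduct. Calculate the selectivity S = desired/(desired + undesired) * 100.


Selectivity = desired / (desired + undesired) * 100
Total products = 63 + 195 = 258 mol/h
S = 63 / 258 * 100
= 0.2442 * 100
= 24.42 %

24.42 %


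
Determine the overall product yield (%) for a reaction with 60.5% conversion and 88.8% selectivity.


Overall yield = conversion (%) * selectivity (%) / 100
Conversion = 60.5%, Selectivity = 88.8%
Y = 60.5 * 88.8 / 100
= 53.724 %

53.724 %


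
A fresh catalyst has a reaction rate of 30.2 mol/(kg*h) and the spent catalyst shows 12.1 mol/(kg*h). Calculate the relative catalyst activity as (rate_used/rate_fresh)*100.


Activity (%) = (rate_used / rate_fresh) * 100
rate_used = 12.1, rate_fresh = 30.2
= (12.1 / 30.2) * 100
= 0.4007 * 100 = 40.07

40.07 %


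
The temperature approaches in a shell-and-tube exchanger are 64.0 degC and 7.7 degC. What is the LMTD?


LMTD = (dT1 - dT2) / ln(dT1/dT2)
= (64.0 - 7.7) / ln(64.0 / 7.7) = 56.3 / 2.11766 = 26.59

26.59 degC


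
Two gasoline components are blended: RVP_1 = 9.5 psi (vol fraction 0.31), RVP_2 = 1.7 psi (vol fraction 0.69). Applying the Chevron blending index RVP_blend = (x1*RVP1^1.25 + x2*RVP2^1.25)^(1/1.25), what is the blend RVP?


Chevron index: RVP_blend = (sum xi*RVPi^1.25)^(1/1.25)
RVP^1.25 terms: 0.31 * 9.5^1.25 + 0.69 * 1.7^1.25 = 6.50971
RVP_blend = 6.50971^(1/1.25) = 4.476

4.476 psi


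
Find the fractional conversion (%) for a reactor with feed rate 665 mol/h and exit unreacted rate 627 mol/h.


X = (F_in - F_out) / F_in * 100
Moles reacted = 665 - 627 = 38
X = 38 / 665 * 100
= 0.05714 * 100
= 5.714 %

5.714 %


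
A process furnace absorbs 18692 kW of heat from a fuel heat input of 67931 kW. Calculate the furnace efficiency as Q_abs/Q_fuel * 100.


Furnace efficiency = Q_absorbed / Q_fuel * 100
= 18692 / 67931 * 100 = 27.52

27.52 %


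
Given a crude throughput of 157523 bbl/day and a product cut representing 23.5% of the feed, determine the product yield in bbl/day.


Crude throughput = 157523 bbl/day
Fraction yield = 23.5%
yield = throughput * fraction / 100
yield = 157523 * 23.5 / 100 = 37017.905

37017.905 bbl/day


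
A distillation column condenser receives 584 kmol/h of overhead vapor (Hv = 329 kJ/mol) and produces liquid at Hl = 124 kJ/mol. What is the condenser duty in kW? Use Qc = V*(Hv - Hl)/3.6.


Qc = 584 * (329 - 124) / 3.6 = 584 * 205 / 3.6 = 33260

33260 kW


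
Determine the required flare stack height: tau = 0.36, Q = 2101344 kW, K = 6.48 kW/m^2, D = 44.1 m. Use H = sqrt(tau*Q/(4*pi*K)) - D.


tau*Q/(4*pi*K) = 0.36 * 2101344 / (4 * pi * 6.48) = 9289.98
sqrt(9289.98) = 96.3845
H = 96.3845 - 44.1 = 52.28

52.28 m


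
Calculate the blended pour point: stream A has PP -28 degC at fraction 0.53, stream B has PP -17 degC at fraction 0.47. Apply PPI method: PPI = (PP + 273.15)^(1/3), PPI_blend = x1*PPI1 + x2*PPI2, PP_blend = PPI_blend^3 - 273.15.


PPI_1 = (-28 + 273.15)^(1/3) = 6.258601
PPI_2 = (-17 + 273.15)^(1/3) = 6.350844
PPI_blend = 0.53 * 6.258601 + 0.47 * 6.350844 = 6.301955
PP_blend = 6.301955^3 - 273.15 = 250.2799 - 273.15 = -22.87

-22.87 degC


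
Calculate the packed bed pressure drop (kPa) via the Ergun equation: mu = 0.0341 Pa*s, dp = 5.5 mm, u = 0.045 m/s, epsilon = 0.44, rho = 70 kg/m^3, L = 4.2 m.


dp = 5.5 mm = 0.0055 m
Viscous term = 150*0.0341*0.045*(1-0.44)^2 / (0.0055^2*0.44^3) = 28012.4
Inertial term = 1.75*70*0.045^2*(1-0.44) / (0.0055*0.44^3) = 296.503
dP/L = 28012.4 + 296.503 = 28308.9 Pa/m
dP = 28308.9 * 4.2 / 1000 = 118.9 kPa

118.9 kPa


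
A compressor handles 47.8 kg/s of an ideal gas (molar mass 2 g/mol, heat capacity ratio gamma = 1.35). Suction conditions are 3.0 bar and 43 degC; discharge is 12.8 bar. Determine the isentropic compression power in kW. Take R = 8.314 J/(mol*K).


Isentropic work: W = m*(gamma/(gamma-1))*(R*T1/MW)*((P2/P1)^((gamma-1)/gamma) - 1)
T1 = 43 + 273.15 = 316.15 K
Pressure ratio = 12.8 / 3.0 = 4.26667
Exponent = (1.35 - 1)/1.35 = 0.259259
(P2/P1)^exp - 1 = 4.26667^0.259259 - 1 = 0.456654
W = 47.8 * 1.35 / 0.35 * 8.314 * 316.15 / 2 * 0.456654 = 110700

110700 kW


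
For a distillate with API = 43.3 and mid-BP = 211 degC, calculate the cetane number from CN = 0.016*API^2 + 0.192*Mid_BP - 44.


CN = 0.016 * 43.3^2 + 0.192 * 211 - 44
CN = 29.99824 + 40.512 - 44 = 26.51024

26.51024


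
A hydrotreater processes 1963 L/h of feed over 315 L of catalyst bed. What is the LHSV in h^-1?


LHSV = volumetric feed rate / catalyst volume
= 1963 L/h / 315 L
= 6.232 h^-1

6.232 h^-1


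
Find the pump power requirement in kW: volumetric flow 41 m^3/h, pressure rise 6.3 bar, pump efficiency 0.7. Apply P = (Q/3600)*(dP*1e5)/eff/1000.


Q = 41 / 3600 = 0.0113889 m^3/s
P = 0.0113889 * (6.3 * 1e5) / 0.7 / 1000 = 10.25

10.25 kW


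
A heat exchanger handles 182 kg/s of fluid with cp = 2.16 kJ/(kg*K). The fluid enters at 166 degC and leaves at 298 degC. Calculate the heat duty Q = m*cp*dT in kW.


Q = m_dot * cp * delta_T
delta_T = 298 - 166 = 132 K
Q = 182 * 2.16 * 132
= 393.12 * 132
= 51891.84 kW

51891.84 kW


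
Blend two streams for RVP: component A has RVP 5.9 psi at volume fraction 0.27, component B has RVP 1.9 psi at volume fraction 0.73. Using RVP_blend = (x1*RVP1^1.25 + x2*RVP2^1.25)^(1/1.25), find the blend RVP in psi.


Chevron index: RVP_blend = (sum xi*RVPi^1.25)^(1/1.25)
RVP^1.25 terms: 0.27 * 5.9^1.25 + 0.73 * 1.9^1.25 = 4.11114
RVP_blend = 4.11114^(1/1.25) = 3.099

3.099 psi


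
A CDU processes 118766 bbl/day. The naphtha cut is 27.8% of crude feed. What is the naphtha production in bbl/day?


Crude throughput = 118766 bbl/day
Fraction yield = 27.8%
yield = throughput * fraction / 100
yield = 118766 * 27.8 / 100 = 33016.948

33016.948 bbl/day


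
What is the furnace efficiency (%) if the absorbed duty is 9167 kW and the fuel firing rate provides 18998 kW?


Furnace efficiency = Q_absorbed / Q_fuel * 100
= 9167 / 18998 * 100 = 48.25

48.25 %


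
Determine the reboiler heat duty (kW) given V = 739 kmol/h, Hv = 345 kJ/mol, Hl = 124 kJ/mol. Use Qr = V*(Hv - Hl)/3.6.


Qr = 739 * (345 - 124) / 3.6 = 739 * 221 / 3.6 = 45370

45370 kW


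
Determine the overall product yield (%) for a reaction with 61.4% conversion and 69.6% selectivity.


Overall yield = conversion (%) * selectivity (%) / 100
Conversion = 61.4%, Selectivity = 69.6%
Y = 61.4 * 69.6 / 100
= 42.7344 %

42.7344 %


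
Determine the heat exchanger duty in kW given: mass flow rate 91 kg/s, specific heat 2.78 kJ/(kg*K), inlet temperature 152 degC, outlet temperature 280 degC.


Q = m_dot * cp * delta_T
delta_T = 280 - 152 = 128 K
Q = 91 * 2.78 * 128
= 252.98 * 128
= 32381.44 kW

32381.44 kW


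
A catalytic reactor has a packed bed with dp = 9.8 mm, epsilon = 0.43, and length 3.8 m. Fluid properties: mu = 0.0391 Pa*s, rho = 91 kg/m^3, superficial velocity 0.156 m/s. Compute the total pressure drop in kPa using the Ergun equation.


dp = 9.8 mm = 0.0098 m
Viscous term = 150*0.0391*0.156*(1-0.43)^2 / (0.0098^2*0.43^3) = 38930
Inertial term = 1.75*91*0.156^2*(1-0.43) / (0.0098*0.43^3) = 2835.12
dP/L = 38930 + 2835.12 = 41765.1 Pa/m
dP = 41765.1 * 3.8 / 1000 = 158.7 kPa

158.7 kPa


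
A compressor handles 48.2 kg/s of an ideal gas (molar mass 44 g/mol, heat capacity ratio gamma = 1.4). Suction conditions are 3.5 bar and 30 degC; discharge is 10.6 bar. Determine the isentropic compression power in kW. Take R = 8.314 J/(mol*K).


Isentropic work: W = m*(gamma/(gamma-1))*(R*T1/MW)*((P2/P1)^((gamma-1)/gamma) - 1)
T1 = 30 + 273.15 = 303.15 K
Pressure ratio = 10.6 / 3.5 = 3.02857
Exponent = (1.4 - 1)/1.4 = 0.285714
(P2/P1)^exp - 1 = 3.02857^0.285714 - 1 = 0.372449
W = 48.2 * 1.4 / 0.4 * 8.314 * 303.15 / 44 * 0.372449 = 3599

3599 kW


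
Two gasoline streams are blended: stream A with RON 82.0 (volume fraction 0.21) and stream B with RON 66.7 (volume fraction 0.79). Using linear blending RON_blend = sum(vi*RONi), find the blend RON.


Linear blending: RON_blend = sum(vi * RONi)
Contribution 1: 0.21 * 82.0 = 17.22
Contribution 2: 0.79 * 66.7 = 52.693
RON_blend = 17.22 + 52.693 = 69.913

69.913


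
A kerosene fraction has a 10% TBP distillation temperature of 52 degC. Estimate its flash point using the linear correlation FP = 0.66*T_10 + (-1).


FP = 0.66 * 52 + (-1) = 33.32

33.32 degC


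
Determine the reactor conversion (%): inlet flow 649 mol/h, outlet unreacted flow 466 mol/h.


X = (F_in - F_out) / F_in * 100
Moles reacted = 649 - 466 = 183
X = 183 / 649 * 100
= 0.2820 * 100
= 28.20 %

28.20 %


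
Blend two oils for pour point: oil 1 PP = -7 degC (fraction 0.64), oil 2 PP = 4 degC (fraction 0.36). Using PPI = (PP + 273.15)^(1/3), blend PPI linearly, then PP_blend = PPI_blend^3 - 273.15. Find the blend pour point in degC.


PPI_1 = (-7 + 273.15)^(1/3) = 6.432436
PPI_2 = (4 + 273.15)^(1/3) = 6.51986
PPI_blend = 0.64 * 6.432436 + 0.36 * 6.51986 = 6.463909
PP_blend = 6.463909^3 - 273.15 = 270.0758 - 273.15 = -3.07

-3.07 degC


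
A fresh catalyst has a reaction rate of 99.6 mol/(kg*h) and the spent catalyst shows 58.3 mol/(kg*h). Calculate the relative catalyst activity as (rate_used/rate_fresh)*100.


Activity (%) = (rate_used / rate_fresh) * 100
rate_used = 58.3, rate_fresh = 99.6
= (58.3 / 99.6) * 100
= 0.5853 * 100 = 58.53

58.53 %


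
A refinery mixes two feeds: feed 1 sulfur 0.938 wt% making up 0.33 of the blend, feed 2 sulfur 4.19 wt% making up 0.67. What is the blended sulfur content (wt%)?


Linear sulfur blending: S_blend = x1*S1 + x2*S2
Contribution 1: 0.33 * 0.938 = 0.30954 wt%
Contribution 2: 0.67 * 4.19 = 2.8073 wt%
S_blend = 0.30954 + 2.8073 = 3.11684

3.11684 wt%


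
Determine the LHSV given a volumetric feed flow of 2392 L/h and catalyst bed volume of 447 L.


LHSV = volumetric feed rate / catalyst volume
= 2392 L/h / 447 L
= 5.351 h^-1

5.351 h^-1


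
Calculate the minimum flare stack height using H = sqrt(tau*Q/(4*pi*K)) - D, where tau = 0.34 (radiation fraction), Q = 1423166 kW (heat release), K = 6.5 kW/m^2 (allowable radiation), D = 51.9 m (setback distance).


tau*Q/(4*pi*K) = 0.34 * 1423166 / (4 * pi * 6.5) = 5923.95
sqrt(5923.95) = 76.9672
H = 76.9672 - 51.9 = 25.07

25.07 m


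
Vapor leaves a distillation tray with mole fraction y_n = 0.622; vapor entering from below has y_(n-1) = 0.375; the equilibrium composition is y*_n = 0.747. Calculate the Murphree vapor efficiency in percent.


Murphree vapor efficiency: EMV = (y_n - y_(n-1)) / (y*_n - y_(n-1)) * 100
EMV = (0.622 - 0.375) / (0.747 - 0.375) * 100 = 0.247 / 0.372 * 100 = 66.40

66.40 %


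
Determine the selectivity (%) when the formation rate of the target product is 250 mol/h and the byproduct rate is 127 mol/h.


Selectivity = desired / (desired + undesired) * 100
Total products = 250 + 127 = 377 mol/h
S = 250 / 377 * 100
= 0.6631 * 100
= 66.31 %

66.31 %


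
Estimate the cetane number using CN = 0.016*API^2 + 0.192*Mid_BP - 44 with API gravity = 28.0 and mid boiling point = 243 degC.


CN = 0.016 * 28.0^2 + 0.192 * 243 - 44
CN = 12.544 + 46.656 - 44 = 15.2

15.2


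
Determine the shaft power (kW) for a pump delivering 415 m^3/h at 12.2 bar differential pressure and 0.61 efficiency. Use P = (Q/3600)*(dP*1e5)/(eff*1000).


Q = 415 / 3600 = 0.115278 m^3/s
P = 0.115278 * (12.2 * 1e5) / 0.61 / 1000 = 230.6

230.6 kW


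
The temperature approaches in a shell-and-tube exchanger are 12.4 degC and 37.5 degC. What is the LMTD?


LMTD = (dT1 - dT2) / ln(dT1/dT2)
= (12.4 - 37.5) / ln(12.4 / 37.5) = -25.1 / -1.10664 = 22.68

22.68 degC


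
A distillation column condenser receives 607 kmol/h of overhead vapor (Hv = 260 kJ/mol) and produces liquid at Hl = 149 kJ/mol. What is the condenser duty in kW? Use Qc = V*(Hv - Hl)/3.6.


Qc = 607 * (260 - 149) / 3.6 = 607 * 111 / 3.6 = 18720

18720 kW


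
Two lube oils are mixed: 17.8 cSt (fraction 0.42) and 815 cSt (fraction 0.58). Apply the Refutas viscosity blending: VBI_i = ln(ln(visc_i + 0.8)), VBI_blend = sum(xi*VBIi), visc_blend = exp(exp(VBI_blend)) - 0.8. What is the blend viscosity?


Refutas method: VBN_i = 14.534*ln(ln(visc_i + 0.8)) + 10.975, blended linearly by mass fraction; since VBN is linear in VBI_i = ln(ln(visc_i + 0.8)) and the fractions sum to 1, blend VBI directly: visc = exp(exp(VBI_blend)) - 0.8
VBI_1 = ln(ln(17.8 + 0.8)) = 1.07267
VBI_2 = ln(ln(815 + 0.8)) = 1.90273
VBI_blend = 0.42 * 1.07267 + 0.58 * 1.90273 = 1.5541
visc_blend = exp(exp(1.5541)) - 0.8 = 112.6

112.6 cSt


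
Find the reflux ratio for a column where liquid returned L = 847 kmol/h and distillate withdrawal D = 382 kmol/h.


Reflux ratio definition: R = L / D (liquid returned / distillate withdrawn)
L = 847 kmol/h, D = 382 kmol/h
R = 847 / 382 = 2.217

2.217


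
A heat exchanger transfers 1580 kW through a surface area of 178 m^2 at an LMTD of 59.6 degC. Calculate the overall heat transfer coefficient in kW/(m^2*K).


From Q = U*A*LMTD, U = Q / (A * LMTD)
U = 1580 / (178 * 59.6) = 1580 / 10608.8 = 0.1489

0.1489 kW/(m^2*K)


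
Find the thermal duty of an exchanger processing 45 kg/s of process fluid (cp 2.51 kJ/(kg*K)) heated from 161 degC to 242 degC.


Q = m_dot * cp * delta_T
delta_T = 242 - 161 = 81 K
Q = 45 * 2.51 * 81
= 112.95 * 81
= 9148.95 kW

9148.95 kW


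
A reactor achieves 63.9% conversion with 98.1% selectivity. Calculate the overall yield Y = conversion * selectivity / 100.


Overall yield = conversion (%) * selectivity (%) / 100
Conversion = 63.9%, Selectivity = 98.1%
Y = 63.9 * 98.1 / 100
= 62.6859 %

62.6859 %


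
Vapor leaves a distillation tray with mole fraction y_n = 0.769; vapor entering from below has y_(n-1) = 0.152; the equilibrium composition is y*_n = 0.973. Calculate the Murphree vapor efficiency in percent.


Murphree vapor efficiency: EMV = (y_n - y_(n-1)) / (y*_n - y_(n-1)) * 100
EMV = (0.769 - 0.152) / (0.973 - 0.152) * 100 = 0.617 / 0.821 * 100 = 75.15

75.15 %


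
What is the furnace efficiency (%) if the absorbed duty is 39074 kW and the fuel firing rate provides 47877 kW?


Furnace efficiency = Q_absorbed / Q_fuel * 100
= 39074 / 47877 * 100 = 81.61

81.61 %


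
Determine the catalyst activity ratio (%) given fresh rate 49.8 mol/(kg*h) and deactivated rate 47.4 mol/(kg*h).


Activity (%) = (rate_used / rate_fresh) * 100
rate_used = 47.4, rate_fresh = 49.8
= (47.4 / 49.8) * 100
= 0.9518 * 100 = 95.18

95.18 %


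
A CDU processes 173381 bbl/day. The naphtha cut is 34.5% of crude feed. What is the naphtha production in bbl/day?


Crude throughput = 173381 bbl/day
Fraction yield = 34.5%
yield = throughput * fraction / 100
yield = 173381 * 34.5 / 100 = 59816.445

59816.445 bbl/day


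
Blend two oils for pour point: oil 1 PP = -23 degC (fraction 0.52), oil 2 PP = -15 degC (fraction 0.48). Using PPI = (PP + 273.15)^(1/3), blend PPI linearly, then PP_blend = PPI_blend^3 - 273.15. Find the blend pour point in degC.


PPI_1 = (-23 + 273.15)^(1/3) = 6.300865
PPI_2 = (-15 + 273.15)^(1/3) = 6.36733
PPI_blend = 0.52 * 6.300865 + 0.48 * 6.36733 = 6.332768
PP_blend = 6.332768^3 - 273.15 = 253.969 - 273.15 = -19.18

-19.18 degC


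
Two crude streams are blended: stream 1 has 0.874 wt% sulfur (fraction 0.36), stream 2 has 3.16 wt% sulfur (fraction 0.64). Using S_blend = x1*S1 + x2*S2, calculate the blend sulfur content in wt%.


Linear sulfur blending: S_blend = x1*S1 + x2*S2
Contribution 1: 0.36 * 0.874 = 0.31464 wt%
Contribution 2: 0.64 * 3.16 = 2.0224 wt%
S_blend = 0.31464 + 2.0224 = 2.33704

2.33704 wt%


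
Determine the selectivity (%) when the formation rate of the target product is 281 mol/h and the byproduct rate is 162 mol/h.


Selectivity = desired / (desired + undesired) * 100
Total products = 281 + 162 = 443 mol/h
S = 281 / 443 * 100
= 0.6343 * 100
= 63.43 %

63.43 %


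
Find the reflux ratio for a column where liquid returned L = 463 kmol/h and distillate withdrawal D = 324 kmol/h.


Reflux ratio definition: R = L / D (liquid returned / distillate withdrawn)
L = 463 kmol/h, D = 324 kmol/h
R = 463 / 324 = 1.429

1.429


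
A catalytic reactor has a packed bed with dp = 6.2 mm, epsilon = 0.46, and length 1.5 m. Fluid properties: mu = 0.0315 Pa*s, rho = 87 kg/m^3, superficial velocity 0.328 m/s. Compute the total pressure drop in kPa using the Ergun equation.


dp = 6.2 mm = 0.0062 m
Viscous term = 150*0.0315*0.328*(1-0.46)^2 / (0.0062^2*0.46^3) = 120783
Inertial term = 1.75*87*0.328^2*(1-0.46) / (0.0062*0.46^3) = 14656.6
dP/L = 120783 + 14656.6 = 135440 Pa/m
dP = 135440 * 1.5 / 1000 = 203.2 kPa

203.2 kPa


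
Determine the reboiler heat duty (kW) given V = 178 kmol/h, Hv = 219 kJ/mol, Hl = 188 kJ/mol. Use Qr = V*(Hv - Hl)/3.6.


Qr = 178 * (219 - 188) / 3.6 = 178 * 31 / 3.6 = 1533

1533 kW


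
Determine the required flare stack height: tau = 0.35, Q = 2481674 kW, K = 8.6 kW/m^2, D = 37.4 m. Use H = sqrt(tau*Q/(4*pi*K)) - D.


tau*Q/(4*pi*K) = 0.35 * 2481674 / (4 * pi * 8.6) = 8037.19
sqrt(8037.19) = 89.6504
H = 89.6504 - 37.4 = 52.25

52.25 m


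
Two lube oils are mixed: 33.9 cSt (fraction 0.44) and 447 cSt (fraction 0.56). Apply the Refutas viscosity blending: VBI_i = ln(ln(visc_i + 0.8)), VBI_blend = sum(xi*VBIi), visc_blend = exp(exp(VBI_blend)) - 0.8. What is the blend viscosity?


Refutas method: VBN_i = 14.534*ln(ln(visc_i + 0.8)) + 10.975, blended linearly by mass fraction; since VBN is linear in VBI_i = ln(ln(visc_i + 0.8)) and the fractions sum to 1, blend VBI directly: visc = exp(exp(VBI_blend)) - 0.8
VBI_1 = ln(ln(33.9 + 0.8)) = 1.26603
VBI_2 = ln(ln(447 + 0.8)) = 1.809
VBI_blend = 0.44 * 1.26603 + 0.56 * 1.809 = 1.57009
visc_blend = exp(exp(1.57009)) - 0.8 = 121.6

121.6 cSt


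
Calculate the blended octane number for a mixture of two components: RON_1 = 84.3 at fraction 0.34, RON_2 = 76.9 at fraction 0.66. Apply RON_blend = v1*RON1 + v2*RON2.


Linear blending: RON_blend = sum(vi * RONi)
Contribution 1: 0.34 * 84.3 = 28.662
Contribution 2: 0.66 * 76.9 = 50.754
RON_blend = 28.662 + 50.754 = 79.416

79.416


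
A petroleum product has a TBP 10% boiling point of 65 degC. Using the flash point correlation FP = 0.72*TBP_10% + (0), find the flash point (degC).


FP = 0.72 * 65 + (0) = 46.8

46.8 degC


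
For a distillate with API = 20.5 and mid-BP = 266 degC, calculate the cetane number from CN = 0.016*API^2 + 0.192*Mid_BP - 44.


CN = 0.016 * 20.5^2 + 0.192 * 266 - 44
CN = 6.724 + 51.072 - 44 = 13.796

13.796


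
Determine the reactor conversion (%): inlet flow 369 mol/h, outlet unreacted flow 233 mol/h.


X = (F_in - F_out) / F_in * 100
Moles reacted = 369 - 233 = 136
X = 136 / 369 * 100
= 0.3686 * 100
= 36.86 %

36.86 %


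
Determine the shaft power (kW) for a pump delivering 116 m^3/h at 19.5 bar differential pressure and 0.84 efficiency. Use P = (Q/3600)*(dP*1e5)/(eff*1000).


Q = 116 / 3600 = 0.0322222 m^3/s
P = 0.0322222 * (19.5 * 1e5) / 0.84 / 1000 = 74.80

74.80 kW


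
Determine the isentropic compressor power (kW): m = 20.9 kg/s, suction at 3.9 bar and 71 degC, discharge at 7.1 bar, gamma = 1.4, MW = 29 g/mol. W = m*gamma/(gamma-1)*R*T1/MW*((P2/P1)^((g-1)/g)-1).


Isentropic work: W = m*(gamma/(gamma-1))*(R*T1/MW)*((P2/P1)^((gamma-1)/gamma) - 1)
T1 = 71 + 273.15 = 344.15 K
Pressure ratio = 7.1 / 3.9 = 1.82051
Exponent = (1.4 - 1)/1.4 = 0.285714
(P2/P1)^exp - 1 = 1.82051^0.285714 - 1 = 0.1867
W = 20.9 * 1.4 / 0.4 * 8.314 * 344.15 / 29 * 0.1867 = 1347

1347 kW


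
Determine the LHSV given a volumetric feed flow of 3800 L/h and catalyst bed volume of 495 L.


LHSV = volumetric feed rate / catalyst volume
= 3800 L/h / 495 L
= 7.677 h^-1

7.677 h^-1


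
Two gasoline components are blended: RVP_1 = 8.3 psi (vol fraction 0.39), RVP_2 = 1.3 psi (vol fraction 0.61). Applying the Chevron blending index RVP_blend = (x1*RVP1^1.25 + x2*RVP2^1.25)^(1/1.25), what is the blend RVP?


Chevron index: RVP_blend = (sum xi*RVPi^1.25)^(1/1.25)
RVP^1.25 terms: 0.39 * 8.3^1.25 + 0.61 * 1.3^1.25 = 6.34106
RVP_blend = 6.34106^(1/1.25) = 4.383

4.383 psi


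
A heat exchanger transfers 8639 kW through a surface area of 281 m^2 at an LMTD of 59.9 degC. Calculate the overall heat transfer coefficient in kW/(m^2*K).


From Q = U*A*LMTD, U = Q / (A * LMTD)
U = 8639 / (281 * 59.9) = 8639 / 16831.9 = 0.5133

0.5133 kW/(m^2*K)


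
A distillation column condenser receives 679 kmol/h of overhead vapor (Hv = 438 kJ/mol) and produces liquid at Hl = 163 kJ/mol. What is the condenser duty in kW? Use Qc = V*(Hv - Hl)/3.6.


Qc = 679 * (438 - 163) / 3.6 = 679 * 275 / 3.6 = 51870

51870 kW


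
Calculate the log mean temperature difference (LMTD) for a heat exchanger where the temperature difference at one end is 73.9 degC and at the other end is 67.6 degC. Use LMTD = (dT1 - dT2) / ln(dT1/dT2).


LMTD = (dT1 - dT2) / ln(dT1/dT2)
= (73.9 - 67.6) / ln(73.9 / 67.6) = 6.3 / 0.0891048 = 70.70

70.70 degC


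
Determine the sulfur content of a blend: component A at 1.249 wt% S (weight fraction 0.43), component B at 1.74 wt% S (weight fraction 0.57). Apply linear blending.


Linear sulfur blending: S_blend = x1*S1 + x2*S2
Contribution 1: 0.43 * 1.249 = 0.53707 wt%
Contribution 2: 0.57 * 1.74 = 0.9918 wt%
S_blend = 0.53707 + 0.9918 = 1.52887

1.52887 wt%
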